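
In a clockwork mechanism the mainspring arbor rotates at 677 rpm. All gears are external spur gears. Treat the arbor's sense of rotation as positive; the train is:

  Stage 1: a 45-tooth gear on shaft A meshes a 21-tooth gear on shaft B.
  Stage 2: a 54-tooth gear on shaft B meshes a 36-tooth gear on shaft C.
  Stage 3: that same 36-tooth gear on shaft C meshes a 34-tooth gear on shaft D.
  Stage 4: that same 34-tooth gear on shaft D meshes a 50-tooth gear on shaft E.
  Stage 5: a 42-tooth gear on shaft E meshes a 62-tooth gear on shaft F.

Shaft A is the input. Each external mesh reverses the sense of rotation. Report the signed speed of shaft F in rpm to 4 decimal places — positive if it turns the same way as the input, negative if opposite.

-1061.3613 rpm (opposite to input, |ω| = 1061.3613 rpm)

Stage 1 [45T→21T]: ω = 677.0000×45/21 = 1450.7143 rpm, dir flips to −; running = −1450.7143
Stage 2 [54T→36T]: ω = 1450.7143×54/36 = 2176.0714 rpm, dir flips to +; running = +2176.0714
Stage 3 [36T→34T]: ω = 2176.0714×36/34 = 2304.0756 rpm, dir flips to −; running = −2304.0756
Stage 4 [34T→50T]: ω = 2304.0756×34/50 = 1566.7714 rpm, dir flips to +; running = +1566.7714
Stage 5 [42T→62T]: ω = 1566.7714×42/62 = 1061.3613 rpm, dir flips to −; running = −1061.3613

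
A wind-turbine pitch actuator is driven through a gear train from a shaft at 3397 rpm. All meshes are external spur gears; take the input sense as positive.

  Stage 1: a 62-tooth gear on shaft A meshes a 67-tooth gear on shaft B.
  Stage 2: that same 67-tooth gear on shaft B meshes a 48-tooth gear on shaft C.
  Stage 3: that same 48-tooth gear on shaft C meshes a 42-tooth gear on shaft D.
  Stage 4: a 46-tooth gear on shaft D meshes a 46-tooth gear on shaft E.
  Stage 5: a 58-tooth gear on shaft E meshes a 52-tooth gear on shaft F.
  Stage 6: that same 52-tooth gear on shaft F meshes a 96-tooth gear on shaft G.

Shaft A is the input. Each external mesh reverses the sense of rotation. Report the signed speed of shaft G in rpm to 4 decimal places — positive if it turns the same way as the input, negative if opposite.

Stage 1 [62T→67T]: ω = 3397.0000×62/67 = 3143.4925 rpm, dir flips to −; running = −3143.4925
Stage 2 [67T→48T]: ω = 3143.4925×67/48 = 4387.7917 rpm, dir flips to +; running = +4387.7917
Stage 3 [48T→42T]: ω = 4387.7917×48/42 = 5014.6190 rpm, dir flips to −; running = −5014.6190
Stage 4 [46T→46T]: ω = 5014.6190×46/46 = 5014.6190 rpm, dir flips to +; running = +5014.6190
Stage 5 [58T→52T]: ω = 5014.6190×58/52 = 5593.2289 rpm, dir flips to −; running = −5593.2289
Stage 6 [52T→96T]: ω = 5593.2289×52/96 = 3029.6657 rpm, dir flips to +; running = +3029.6657

+3029.6657 rpm (same as input, |ω| = 3029.6657 rpm)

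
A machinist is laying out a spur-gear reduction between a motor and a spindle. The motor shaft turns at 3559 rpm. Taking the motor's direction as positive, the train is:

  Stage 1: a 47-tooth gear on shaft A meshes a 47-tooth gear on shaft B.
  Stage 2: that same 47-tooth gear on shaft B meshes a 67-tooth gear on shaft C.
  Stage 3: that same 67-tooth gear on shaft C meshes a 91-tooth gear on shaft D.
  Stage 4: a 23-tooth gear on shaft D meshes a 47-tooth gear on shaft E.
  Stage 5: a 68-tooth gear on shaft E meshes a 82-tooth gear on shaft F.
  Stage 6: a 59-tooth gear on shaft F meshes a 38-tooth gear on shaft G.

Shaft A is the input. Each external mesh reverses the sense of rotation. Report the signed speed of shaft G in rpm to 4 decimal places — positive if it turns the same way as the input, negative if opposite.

Stage 1 [47T→47T]: ω = 3559.0000×47/47 = 3559.0000 rpm, dir flips to −; running = −3559.0000
Stage 2 [47T→67T]: ω = 3559.0000×47/67 = 2496.6119 rpm, dir flips to +; running = +2496.6119
Stage 3 [67T→91T]: ω = 2496.6119×67/91 = 1838.1648 rpm, dir flips to −; running = −1838.1648
Stage 4 [23T→47T]: ω = 1838.1648×23/47 = 899.5275 rpm, dir flips to +; running = +899.5275
Stage 5 [68T→82T]: ω = 899.5275×68/82 = 745.9496 rpm, dir flips to −; running = −745.9496
Stage 6 [59T→38T]: ω = 745.9496×59/38 = 1158.1849 rpm, dir flips to +; running = +1158.1849

+1158.1849 rpm (same as input, |ω| = 1158.1849 rpm)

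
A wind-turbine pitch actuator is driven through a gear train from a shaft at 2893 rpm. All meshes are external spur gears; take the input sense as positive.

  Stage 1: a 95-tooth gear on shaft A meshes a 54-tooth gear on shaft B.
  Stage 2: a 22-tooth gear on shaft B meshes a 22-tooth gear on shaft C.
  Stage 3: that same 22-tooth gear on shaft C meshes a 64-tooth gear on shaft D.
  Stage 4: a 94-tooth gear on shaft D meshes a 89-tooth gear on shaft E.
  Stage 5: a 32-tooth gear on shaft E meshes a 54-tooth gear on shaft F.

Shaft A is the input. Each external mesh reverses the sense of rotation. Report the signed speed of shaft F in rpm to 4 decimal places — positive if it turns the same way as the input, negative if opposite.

-1095.0024 rpm (opposite to input, |ω| = 1095.0024 rpm)

Stage 1 [95T→54T]: ω = 2893.0000×95/54 = 5089.5370 rpm, dir flips to −; running = −5089.5370
Stage 2 [22T→22T]: ω = 5089.5370×22/22 = 5089.5370 rpm, dir flips to +; running = +5089.5370
Stage 3 [22T→64T]: ω = 5089.5370×22/64 = 1749.5284 rpm, dir flips to −; running = −1749.5284
Stage 4 [94T→89T]: ω = 1749.5284×94/89 = 1847.8165 rpm, dir flips to +; running = +1847.8165
Stage 5 [32T→54T]: ω = 1847.8165×32/54 = 1095.0024 rpm, dir flips to −; running = −1095.0024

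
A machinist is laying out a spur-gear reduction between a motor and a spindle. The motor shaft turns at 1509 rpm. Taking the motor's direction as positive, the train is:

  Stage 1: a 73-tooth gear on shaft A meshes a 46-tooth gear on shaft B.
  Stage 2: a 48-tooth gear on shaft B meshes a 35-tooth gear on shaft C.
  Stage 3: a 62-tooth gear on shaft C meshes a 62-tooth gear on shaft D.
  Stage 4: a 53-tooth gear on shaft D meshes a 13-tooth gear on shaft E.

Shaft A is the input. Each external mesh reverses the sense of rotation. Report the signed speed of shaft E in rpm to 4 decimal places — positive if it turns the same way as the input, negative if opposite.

+13389.3649 rpm (same as input, |ω| = 13389.3649 rpm)

Stage 1 [73T→46T]: ω = 1509.0000×73/46 = 2394.7174 rpm, dir flips to −; running = −2394.7174
Stage 2 [48T→35T]: ω = 2394.7174×48/35 = 3284.1839 rpm, dir flips to +; running = +3284.1839
Stage 3 [62T→62T]: ω = 3284.1839×62/62 = 3284.1839 rpm, dir flips to −; running = −3284.1839
Stage 4 [53T→13T]: ω = 3284.1839×53/13 = 13389.3649 rpm, dir flips to +; running = +13389.3649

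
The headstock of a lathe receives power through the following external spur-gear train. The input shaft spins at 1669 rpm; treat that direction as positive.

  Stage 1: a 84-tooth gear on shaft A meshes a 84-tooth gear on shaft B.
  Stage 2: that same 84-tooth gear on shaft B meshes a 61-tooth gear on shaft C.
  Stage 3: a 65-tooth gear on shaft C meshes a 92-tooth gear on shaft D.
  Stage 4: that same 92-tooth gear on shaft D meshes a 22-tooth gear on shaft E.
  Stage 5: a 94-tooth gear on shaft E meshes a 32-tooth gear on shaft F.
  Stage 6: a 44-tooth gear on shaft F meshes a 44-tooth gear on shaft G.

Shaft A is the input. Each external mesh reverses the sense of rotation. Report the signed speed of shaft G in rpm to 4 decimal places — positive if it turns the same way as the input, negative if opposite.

+19946.8508 rpm (same as input, |ω| = 19946.8508 rpm)

Stage 1 [84T→84T]: ω = 1669.0000×84/84 = 1669.0000 rpm, dir flips to −; running = −1669.0000
Stage 2 [84T→61T]: ω = 1669.0000×84/61 = 2298.2951 rpm, dir flips to +; running = +2298.2951
Stage 3 [65T→92T]: ω = 2298.2951×65/92 = 1623.7954 rpm, dir flips to −; running = −1623.7954
Stage 4 [92T→22T]: ω = 1623.7954×92/22 = 6790.4173 rpm, dir flips to +; running = +6790.4173
Stage 5 [94T→32T]: ω = 6790.4173×94/32 = 19946.8508 rpm, dir flips to −; running = −19946.8508
Stage 6 [44T→44T]: ω = 19946.8508×44/44 = 19946.8508 rpm, dir flips to +; running = +19946.8508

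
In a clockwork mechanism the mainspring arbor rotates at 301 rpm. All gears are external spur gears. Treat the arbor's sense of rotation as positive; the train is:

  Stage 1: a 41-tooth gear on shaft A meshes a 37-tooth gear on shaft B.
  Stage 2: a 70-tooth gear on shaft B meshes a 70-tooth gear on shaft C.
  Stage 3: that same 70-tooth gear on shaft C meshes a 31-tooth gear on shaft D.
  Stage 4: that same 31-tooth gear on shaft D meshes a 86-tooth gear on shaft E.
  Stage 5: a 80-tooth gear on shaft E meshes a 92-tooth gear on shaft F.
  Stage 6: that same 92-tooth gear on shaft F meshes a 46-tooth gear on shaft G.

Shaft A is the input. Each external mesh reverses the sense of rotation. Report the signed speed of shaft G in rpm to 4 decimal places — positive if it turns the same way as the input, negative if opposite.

Stage 1 [41T→37T]: ω = 301.0000×41/37 = 333.5405 rpm, dir flips to −; running = −333.5405
Stage 2 [70T→70T]: ω = 333.5405×70/70 = 333.5405 rpm, dir flips to +; running = +333.5405
Stage 3 [70T→31T]: ω = 333.5405×70/31 = 753.1561 rpm, dir flips to −; running = −753.1561
Stage 4 [31T→86T]: ω = 753.1561×31/86 = 271.4865 rpm, dir flips to +; running = +271.4865
Stage 5 [80T→92T]: ω = 271.4865×80/92 = 236.0752 rpm, dir flips to −; running = −236.0752
Stage 6 [92T→46T]: ω = 236.0752×92/46 = 472.1504 rpm, dir flips to +; running = +472.1504

+472.1504 rpm (same as input, |ω| = 472.1504 rpm)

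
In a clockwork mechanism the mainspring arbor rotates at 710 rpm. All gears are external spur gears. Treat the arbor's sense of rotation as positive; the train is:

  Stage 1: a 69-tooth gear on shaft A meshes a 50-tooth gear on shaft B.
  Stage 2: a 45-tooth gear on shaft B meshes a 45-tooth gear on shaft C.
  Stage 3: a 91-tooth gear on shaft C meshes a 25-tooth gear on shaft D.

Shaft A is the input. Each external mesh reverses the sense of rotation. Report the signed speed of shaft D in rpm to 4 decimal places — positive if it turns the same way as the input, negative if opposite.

-3566.4720 rpm (opposite to input, |ω| = 3566.4720 rpm)

Stage 1 [69T→50T]: ω = 710.0000×69/50 = 979.8000 rpm, dir flips to −; running = −979.8000
Stage 2 [45T→45T]: ω = 979.8000×45/45 = 979.8000 rpm, dir flips to +; running = +979.8000
Stage 3 [91T→25T]: ω = 979.8000×91/25 = 3566.4720 rpm, dir flips to −; running = −3566.4720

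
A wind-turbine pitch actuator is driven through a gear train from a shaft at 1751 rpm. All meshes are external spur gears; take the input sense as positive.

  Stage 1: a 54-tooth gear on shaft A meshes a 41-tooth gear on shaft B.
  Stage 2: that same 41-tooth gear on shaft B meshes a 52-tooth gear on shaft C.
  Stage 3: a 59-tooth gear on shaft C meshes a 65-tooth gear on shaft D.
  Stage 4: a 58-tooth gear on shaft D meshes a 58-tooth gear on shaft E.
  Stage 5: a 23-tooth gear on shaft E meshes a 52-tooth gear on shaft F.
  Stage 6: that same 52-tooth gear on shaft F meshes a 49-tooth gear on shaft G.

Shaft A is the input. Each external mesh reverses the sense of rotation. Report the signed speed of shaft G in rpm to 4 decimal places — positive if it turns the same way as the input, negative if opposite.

Stage 1 [54T→41T]: ω = 1751.0000×54/41 = 2306.1951 rpm, dir flips to −; running = −2306.1951
Stage 2 [41T→52T]: ω = 2306.1951×41/52 = 1818.3462 rpm, dir flips to +; running = +1818.3462
Stage 3 [59T→65T]: ω = 1818.3462×59/65 = 1650.4988 rpm, dir flips to −; running = −1650.4988
Stage 4 [58T→58T]: ω = 1650.4988×58/58 = 1650.4988 rpm, dir flips to +; running = +1650.4988
Stage 5 [23T→52T]: ω = 1650.4988×23/52 = 730.0283 rpm, dir flips to −; running = −730.0283
Stage 6 [52T→49T]: ω = 730.0283×52/49 = 774.7239 rpm, dir flips to +; running = +774.7239

+774.7239 rpm (same as input, |ω| = 774.7239 rpm)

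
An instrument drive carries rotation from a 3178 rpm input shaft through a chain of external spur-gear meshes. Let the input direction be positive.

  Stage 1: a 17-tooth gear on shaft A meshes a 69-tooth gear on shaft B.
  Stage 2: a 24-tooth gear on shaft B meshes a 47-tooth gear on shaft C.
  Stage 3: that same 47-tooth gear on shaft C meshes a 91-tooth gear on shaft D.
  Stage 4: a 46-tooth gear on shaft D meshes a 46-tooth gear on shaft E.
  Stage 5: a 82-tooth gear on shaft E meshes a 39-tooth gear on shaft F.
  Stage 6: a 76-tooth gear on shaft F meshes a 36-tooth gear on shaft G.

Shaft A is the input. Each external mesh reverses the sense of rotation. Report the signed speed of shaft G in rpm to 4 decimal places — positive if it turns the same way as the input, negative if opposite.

Stage 1 [17T→69T]: ω = 3178.0000×17/69 = 782.9855 rpm, dir flips to −; running = −782.9855
Stage 2 [24T→47T]: ω = 782.9855×24/47 = 399.8224 rpm, dir flips to +; running = +399.8224
Stage 3 [47T→91T]: ω = 399.8224×47/91 = 206.5017 rpm, dir flips to −; running = −206.5017
Stage 4 [46T→46T]: ω = 206.5017×46/46 = 206.5017 rpm, dir flips to +; running = +206.5017
Stage 5 [82T→39T]: ω = 206.5017×82/39 = 434.1830 rpm, dir flips to −; running = −434.1830
Stage 6 [76T→36T]: ω = 434.1830×76/36 = 916.6086 rpm, dir flips to +; running = +916.6086

+916.6086 rpm (same as input, |ω| = 916.6086 rpm)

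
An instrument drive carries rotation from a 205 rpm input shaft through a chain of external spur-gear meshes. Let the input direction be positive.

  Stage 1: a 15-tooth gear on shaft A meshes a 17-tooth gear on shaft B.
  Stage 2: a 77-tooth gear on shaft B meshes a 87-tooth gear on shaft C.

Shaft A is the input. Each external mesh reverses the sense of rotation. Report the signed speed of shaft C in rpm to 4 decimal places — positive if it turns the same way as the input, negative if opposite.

+160.0913 rpm (same as input, |ω| = 160.0913 rpm)

Stage 1 [15T→17T]: ω = 205.0000×15/17 = 180.8824 rpm, dir flips to −; running = −180.8824
Stage 2 [77T→87T]: ω = 180.8824×77/87 = 160.0913 rpm, dir flips to +; running = +160.0913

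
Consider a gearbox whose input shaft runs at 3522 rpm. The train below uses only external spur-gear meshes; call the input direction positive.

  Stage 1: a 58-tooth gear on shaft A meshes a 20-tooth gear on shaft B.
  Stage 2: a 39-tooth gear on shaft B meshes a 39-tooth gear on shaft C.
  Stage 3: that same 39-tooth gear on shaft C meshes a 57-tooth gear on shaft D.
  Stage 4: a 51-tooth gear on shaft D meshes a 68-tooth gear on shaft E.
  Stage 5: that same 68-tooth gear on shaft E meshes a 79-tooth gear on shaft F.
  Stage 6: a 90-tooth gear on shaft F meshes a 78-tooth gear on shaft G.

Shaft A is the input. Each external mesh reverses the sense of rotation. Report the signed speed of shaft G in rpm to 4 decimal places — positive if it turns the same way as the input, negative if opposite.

Stage 1 [58T→20T]: ω = 3522.0000×58/20 = 10213.8000 rpm, dir flips to −; running = −10213.8000
Stage 2 [39T→39T]: ω = 10213.8000×39/39 = 10213.8000 rpm, dir flips to +; running = +10213.8000
Stage 3 [39T→57T]: ω = 10213.8000×39/57 = 6988.3895 rpm, dir flips to −; running = −6988.3895
Stage 4 [51T→68T]: ω = 6988.3895×51/68 = 5241.2921 rpm, dir flips to +; running = +5241.2921
Stage 5 [68T→79T]: ω = 5241.2921×68/79 = 4511.4919 rpm, dir flips to −; running = −4511.4919
Stage 6 [90T→78T]: ω = 4511.4919×90/78 = 5205.5676 rpm, dir flips to +; running = +5205.5676

+5205.5676 rpm (same as input, |ω| = 5205.5676 rpm)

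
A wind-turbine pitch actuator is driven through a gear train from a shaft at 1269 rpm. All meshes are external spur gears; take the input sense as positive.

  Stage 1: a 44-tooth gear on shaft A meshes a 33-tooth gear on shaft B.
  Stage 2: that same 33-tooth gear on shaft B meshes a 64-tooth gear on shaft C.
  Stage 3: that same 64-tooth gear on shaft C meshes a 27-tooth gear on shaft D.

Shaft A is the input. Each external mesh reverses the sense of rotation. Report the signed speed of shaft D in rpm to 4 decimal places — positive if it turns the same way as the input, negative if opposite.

-2068.0000 rpm (opposite to input, |ω| = 2068.0000 rpm)

Stage 1 [44T→33T]: ω = 1269.0000×44/33 = 1692.0000 rpm, dir flips to −; running = −1692.0000
Stage 2 [33T→64T]: ω = 1692.0000×33/64 = 872.4375 rpm, dir flips to +; running = +872.4375
Stage 3 [64T→27T]: ω = 872.4375×64/27 = 2068.0000 rpm, dir flips to −; running = −2068.0000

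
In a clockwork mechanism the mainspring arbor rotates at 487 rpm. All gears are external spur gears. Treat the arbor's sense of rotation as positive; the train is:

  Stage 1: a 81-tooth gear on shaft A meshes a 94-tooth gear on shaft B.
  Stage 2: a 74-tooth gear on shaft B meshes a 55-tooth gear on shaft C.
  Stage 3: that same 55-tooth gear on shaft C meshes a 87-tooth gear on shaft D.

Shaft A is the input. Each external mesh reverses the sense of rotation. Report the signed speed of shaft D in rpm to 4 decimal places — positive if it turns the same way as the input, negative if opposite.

Stage 1 [81T→94T]: ω = 487.0000×81/94 = 419.6489 rpm, dir flips to −; running = −419.6489
Stage 2 [74T→55T]: ω = 419.6489×74/55 = 564.6186 rpm, dir flips to +; running = +564.6186
Stage 3 [55T→87T]: ω = 564.6186×55/87 = 356.9428 rpm, dir flips to −; running = −356.9428

-356.9428 rpm (opposite to input, |ω| = 356.9428 rpm)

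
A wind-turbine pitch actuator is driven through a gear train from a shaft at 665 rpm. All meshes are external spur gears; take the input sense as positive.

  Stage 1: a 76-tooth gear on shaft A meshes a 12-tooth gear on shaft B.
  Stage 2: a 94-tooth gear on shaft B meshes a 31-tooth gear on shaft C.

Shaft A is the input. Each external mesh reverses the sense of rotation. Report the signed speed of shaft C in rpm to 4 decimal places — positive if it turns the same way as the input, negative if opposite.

Stage 1 [76T→12T]: ω = 665.0000×76/12 = 4211.6667 rpm, dir flips to −; running = −4211.6667
Stage 2 [94T→31T]: ω = 4211.6667×94/31 = 12770.8602 rpm, dir flips to +; running = +12770.8602

+12770.8602 rpm (same as input, |ω| = 12770.8602 rpm)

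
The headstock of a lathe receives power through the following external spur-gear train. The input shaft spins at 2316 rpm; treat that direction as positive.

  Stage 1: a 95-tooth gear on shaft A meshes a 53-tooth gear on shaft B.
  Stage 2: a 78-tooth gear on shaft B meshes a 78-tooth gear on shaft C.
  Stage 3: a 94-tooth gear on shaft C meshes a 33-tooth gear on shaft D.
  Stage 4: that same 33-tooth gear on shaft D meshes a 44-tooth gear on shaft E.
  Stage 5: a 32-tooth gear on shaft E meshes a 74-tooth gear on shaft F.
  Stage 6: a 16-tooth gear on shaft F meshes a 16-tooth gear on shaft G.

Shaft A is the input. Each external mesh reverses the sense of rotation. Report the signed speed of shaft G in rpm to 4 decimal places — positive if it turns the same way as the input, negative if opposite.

+3835.1268 rpm (same as input, |ω| = 3835.1268 rpm)

Stage 1 [95T→53T]: ω = 2316.0000×95/53 = 4151.3208 rpm, dir flips to −; running = −4151.3208
Stage 2 [78T→78T]: ω = 4151.3208×78/78 = 4151.3208 rpm, dir flips to +; running = +4151.3208
Stage 3 [94T→33T]: ω = 4151.3208×94/33 = 11824.9743 rpm, dir flips to −; running = −11824.9743
Stage 4 [33T→44T]: ω = 11824.9743×33/44 = 8868.7307 rpm, dir flips to +; running = +8868.7307
Stage 5 [32T→74T]: ω = 8868.7307×32/74 = 3835.1268 rpm, dir flips to −; running = −3835.1268
Stage 6 [16T→16T]: ω = 3835.1268×16/16 = 3835.1268 rpm, dir flips to +; running = +3835.1268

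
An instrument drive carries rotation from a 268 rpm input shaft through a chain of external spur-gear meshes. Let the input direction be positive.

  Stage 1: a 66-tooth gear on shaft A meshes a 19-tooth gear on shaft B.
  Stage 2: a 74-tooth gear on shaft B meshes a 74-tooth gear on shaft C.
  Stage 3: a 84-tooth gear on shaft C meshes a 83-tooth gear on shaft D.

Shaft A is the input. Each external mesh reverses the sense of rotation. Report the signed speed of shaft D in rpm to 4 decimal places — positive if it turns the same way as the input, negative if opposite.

Stage 1 [66T→19T]: ω = 268.0000×66/19 = 930.9474 rpm, dir flips to −; running = −930.9474
Stage 2 [74T→74T]: ω = 930.9474×74/74 = 930.9474 rpm, dir flips to +; running = +930.9474
Stage 3 [84T→83T]: ω = 930.9474×84/83 = 942.1636 rpm, dir flips to −; running = −942.1636

-942.1636 rpm (opposite to input, |ω| = 942.1636 rpm)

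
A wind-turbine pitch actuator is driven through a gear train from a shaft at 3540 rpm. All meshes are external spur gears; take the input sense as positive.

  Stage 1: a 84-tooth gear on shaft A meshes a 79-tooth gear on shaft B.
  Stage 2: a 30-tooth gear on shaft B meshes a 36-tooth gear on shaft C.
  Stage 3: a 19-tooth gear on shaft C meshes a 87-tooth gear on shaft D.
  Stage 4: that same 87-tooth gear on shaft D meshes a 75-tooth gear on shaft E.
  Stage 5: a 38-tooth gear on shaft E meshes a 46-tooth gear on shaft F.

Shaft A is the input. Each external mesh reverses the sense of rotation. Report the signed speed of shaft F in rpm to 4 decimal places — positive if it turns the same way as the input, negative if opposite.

Stage 1 [84T→79T]: ω = 3540.0000×84/79 = 3764.0506 rpm, dir flips to −; running = −3764.0506
Stage 2 [30T→36T]: ω = 3764.0506×30/36 = 3136.7089 rpm, dir flips to +; running = +3136.7089
Stage 3 [19T→87T]: ω = 3136.7089×19/87 = 685.0284 rpm, dir flips to −; running = −685.0284
Stage 4 [87T→75T]: ω = 685.0284×87/75 = 794.6329 rpm, dir flips to +; running = +794.6329
Stage 5 [38T→46T]: ω = 794.6329×38/46 = 656.4359 rpm, dir flips to −; running = −656.4359

-656.4359 rpm (opposite to input, |ω| = 656.4359 rpm)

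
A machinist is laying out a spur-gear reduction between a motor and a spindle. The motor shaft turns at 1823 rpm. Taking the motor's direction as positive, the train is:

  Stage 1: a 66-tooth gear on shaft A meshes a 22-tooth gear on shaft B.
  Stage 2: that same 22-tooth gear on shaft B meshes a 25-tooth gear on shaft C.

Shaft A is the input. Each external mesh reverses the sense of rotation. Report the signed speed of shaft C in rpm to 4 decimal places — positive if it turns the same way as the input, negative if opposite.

+4812.7200 rpm (same as input, |ω| = 4812.7200 rpm)

Stage 1 [66T→22T]: ω = 1823.0000×66/22 = 5469.0000 rpm, dir flips to −; running = −5469.0000
Stage 2 [22T→25T]: ω = 5469.0000×22/25 = 4812.7200 rpm, dir flips to +; running = +4812.7200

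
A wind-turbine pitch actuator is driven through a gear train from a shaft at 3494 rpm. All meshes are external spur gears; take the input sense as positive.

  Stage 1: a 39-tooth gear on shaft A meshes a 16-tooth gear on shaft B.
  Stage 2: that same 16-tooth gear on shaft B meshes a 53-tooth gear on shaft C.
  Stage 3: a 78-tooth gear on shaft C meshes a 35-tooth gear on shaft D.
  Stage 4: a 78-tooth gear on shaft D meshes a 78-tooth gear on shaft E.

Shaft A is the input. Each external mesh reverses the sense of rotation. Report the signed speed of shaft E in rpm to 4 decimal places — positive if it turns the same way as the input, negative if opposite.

Stage 1 [39T→16T]: ω = 3494.0000×39/16 = 8516.6250 rpm, dir flips to −; running = −8516.6250
Stage 2 [16T→53T]: ω = 8516.6250×16/53 = 2571.0566 rpm, dir flips to +; running = +2571.0566
Stage 3 [78T→35T]: ω = 2571.0566×78/35 = 5729.7833 rpm, dir flips to −; running = −5729.7833
Stage 4 [78T→78T]: ω = 5729.7833×78/78 = 5729.7833 rpm, dir flips to +; running = +5729.7833

+5729.7833 rpm (same as input, |ω| = 5729.7833 rpm)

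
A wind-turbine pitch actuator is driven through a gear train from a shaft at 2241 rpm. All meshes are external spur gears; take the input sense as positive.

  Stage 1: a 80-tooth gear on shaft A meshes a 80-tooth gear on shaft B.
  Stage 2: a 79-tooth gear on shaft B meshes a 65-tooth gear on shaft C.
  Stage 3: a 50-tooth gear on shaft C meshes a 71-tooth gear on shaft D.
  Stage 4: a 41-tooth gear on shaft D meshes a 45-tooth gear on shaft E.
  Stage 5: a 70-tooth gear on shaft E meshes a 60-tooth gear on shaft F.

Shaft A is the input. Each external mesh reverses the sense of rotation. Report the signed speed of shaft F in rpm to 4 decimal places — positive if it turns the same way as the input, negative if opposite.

-2038.8505 rpm (opposite to input, |ω| = 2038.8505 rpm)

Stage 1 [80T→80T]: ω = 2241.0000×80/80 = 2241.0000 rpm, dir flips to −; running = −2241.0000
Stage 2 [79T→65T]: ω = 2241.0000×79/65 = 2723.6769 rpm, dir flips to +; running = +2723.6769
Stage 3 [50T→71T]: ω = 2723.6769×50/71 = 1918.0823 rpm, dir flips to −; running = −1918.0823
Stage 4 [41T→45T]: ω = 1918.0823×41/45 = 1747.5861 rpm, dir flips to +; running = +1747.5861
Stage 5 [70T→60T]: ω = 1747.5861×70/60 = 2038.8505 rpm, dir flips to −; running = −2038.8505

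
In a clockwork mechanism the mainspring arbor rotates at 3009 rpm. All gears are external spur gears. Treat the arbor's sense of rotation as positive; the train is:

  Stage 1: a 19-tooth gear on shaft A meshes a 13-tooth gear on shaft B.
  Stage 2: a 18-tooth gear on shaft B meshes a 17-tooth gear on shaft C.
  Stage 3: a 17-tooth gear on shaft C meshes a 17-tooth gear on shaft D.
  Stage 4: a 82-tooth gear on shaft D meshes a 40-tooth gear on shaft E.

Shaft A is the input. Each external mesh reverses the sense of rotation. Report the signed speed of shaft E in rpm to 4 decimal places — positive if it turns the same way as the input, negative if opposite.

Stage 1 [19T→13T]: ω = 3009.0000×19/13 = 4397.7692 rpm, dir flips to −; running = −4397.7692
Stage 2 [18T→17T]: ω = 4397.7692×18/17 = 4656.4615 rpm, dir flips to +; running = +4656.4615
Stage 3 [17T→17T]: ω = 4656.4615×17/17 = 4656.4615 rpm, dir flips to −; running = −4656.4615
Stage 4 [82T→40T]: ω = 4656.4615×82/40 = 9545.7462 rpm, dir flips to +; running = +9545.7462

+9545.7462 rpm (same as input, |ω| = 9545.7462 rpm)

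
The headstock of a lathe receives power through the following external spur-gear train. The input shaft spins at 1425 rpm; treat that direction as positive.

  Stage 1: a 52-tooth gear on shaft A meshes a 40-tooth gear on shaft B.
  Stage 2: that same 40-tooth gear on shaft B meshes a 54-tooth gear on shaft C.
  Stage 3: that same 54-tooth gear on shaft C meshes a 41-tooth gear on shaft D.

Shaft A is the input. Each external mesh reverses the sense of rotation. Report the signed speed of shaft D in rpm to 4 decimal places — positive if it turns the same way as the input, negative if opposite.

Stage 1 [52T→40T]: ω = 1425.0000×52/40 = 1852.5000 rpm, dir flips to −; running = −1852.5000
Stage 2 [40T→54T]: ω = 1852.5000×40/54 = 1372.2222 rpm, dir flips to +; running = +1372.2222
Stage 3 [54T→41T]: ω = 1372.2222×54/41 = 1807.3171 rpm, dir flips to −; running = −1807.3171

-1807.3171 rpm (opposite to input, |ω| = 1807.3171 rpm)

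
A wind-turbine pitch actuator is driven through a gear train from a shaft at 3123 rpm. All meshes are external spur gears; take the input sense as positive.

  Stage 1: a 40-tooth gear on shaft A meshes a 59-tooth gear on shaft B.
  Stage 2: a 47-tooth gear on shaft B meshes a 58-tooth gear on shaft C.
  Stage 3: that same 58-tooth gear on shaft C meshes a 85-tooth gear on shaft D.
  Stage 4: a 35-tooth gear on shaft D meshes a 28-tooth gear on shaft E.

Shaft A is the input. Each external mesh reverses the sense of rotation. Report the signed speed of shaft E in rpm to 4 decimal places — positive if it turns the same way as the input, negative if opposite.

Stage 1 [40T→59T]: ω = 3123.0000×40/59 = 2117.2881 rpm, dir flips to −; running = −2117.2881
Stage 2 [47T→58T]: ω = 2117.2881×47/58 = 1715.7335 rpm, dir flips to +; running = +1715.7335
Stage 3 [58T→85T]: ω = 1715.7335×58/85 = 1170.7358 rpm, dir flips to −; running = −1170.7358
Stage 4 [35T→28T]: ω = 1170.7358×35/28 = 1463.4197 rpm, dir flips to +; running = +1463.4197

+1463.4197 rpm (same as input, |ω| = 1463.4197 rpm)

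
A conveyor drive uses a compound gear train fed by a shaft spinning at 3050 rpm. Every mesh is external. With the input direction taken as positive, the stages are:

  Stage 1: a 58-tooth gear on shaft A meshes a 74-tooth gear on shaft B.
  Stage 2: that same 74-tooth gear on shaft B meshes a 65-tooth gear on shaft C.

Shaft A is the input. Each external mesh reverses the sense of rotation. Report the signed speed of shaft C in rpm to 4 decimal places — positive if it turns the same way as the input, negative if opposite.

Stage 1 [58T→74T]: ω = 3050.0000×58/74 = 2390.5405 rpm, dir flips to −; running = −2390.5405
Stage 2 [74T→65T]: ω = 2390.5405×74/65 = 2721.5385 rpm, dir flips to +; running = +2721.5385

+2721.5385 rpm (same as input, |ω| = 2721.5385 rpm)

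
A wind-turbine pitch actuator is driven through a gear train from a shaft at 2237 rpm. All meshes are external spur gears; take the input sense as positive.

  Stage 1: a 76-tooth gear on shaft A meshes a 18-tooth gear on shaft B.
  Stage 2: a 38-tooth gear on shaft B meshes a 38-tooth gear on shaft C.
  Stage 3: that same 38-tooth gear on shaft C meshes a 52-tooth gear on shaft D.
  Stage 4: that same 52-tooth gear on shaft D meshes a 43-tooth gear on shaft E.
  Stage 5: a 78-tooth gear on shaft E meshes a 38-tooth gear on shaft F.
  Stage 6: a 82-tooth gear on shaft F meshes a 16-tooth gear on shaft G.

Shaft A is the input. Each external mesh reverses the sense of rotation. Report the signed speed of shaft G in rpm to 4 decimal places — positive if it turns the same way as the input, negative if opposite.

+87806.5853 rpm (same as input, |ω| = 87806.5853 rpm)

Stage 1 [76T→18T]: ω = 2237.0000×76/18 = 9445.1111 rpm, dir flips to −; running = −9445.1111
Stage 2 [38T→38T]: ω = 9445.1111×38/38 = 9445.1111 rpm, dir flips to +; running = +9445.1111
Stage 3 [38T→52T]: ω = 9445.1111×38/52 = 6902.1966 rpm, dir flips to −; running = −6902.1966
Stage 4 [52T→43T]: ω = 6902.1966×52/43 = 8346.8424 rpm, dir flips to +; running = +8346.8424
Stage 5 [78T→38T]: ω = 8346.8424×78/38 = 17132.9922 rpm, dir flips to −; running = −17132.9922
Stage 6 [82T→16T]: ω = 17132.9922×82/16 = 87806.5853 rpm, dir flips to +; running = +87806.5853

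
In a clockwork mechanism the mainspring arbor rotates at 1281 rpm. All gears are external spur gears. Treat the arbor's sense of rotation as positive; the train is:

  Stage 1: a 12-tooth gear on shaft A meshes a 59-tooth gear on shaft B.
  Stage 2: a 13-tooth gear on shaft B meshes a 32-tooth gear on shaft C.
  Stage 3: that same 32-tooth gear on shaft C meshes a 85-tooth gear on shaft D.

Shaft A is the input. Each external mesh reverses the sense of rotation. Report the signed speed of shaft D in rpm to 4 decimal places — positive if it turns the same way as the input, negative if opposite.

-39.8477 rpm (opposite to input, |ω| = 39.8477 rpm)

Stage 1 [12T→59T]: ω = 1281.0000×12/59 = 260.5424 rpm, dir flips to −; running = −260.5424
Stage 2 [13T→32T]: ω = 260.5424×13/32 = 105.8453 rpm, dir flips to +; running = +105.8453
Stage 3 [32T→85T]: ω = 105.8453×32/85 = 39.8477 rpm, dir flips to −; running = −39.8477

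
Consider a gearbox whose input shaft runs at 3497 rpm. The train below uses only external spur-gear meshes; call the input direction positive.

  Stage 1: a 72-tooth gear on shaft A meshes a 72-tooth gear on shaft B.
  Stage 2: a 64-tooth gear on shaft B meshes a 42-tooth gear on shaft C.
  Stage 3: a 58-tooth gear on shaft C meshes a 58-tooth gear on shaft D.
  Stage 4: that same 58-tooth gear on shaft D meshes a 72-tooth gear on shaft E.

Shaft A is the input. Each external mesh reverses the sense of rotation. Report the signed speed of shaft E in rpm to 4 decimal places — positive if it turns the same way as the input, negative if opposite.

Stage 1 [72T→72T]: ω = 3497.0000×72/72 = 3497.0000 rpm, dir flips to −; running = −3497.0000
Stage 2 [64T→42T]: ω = 3497.0000×64/42 = 5328.7619 rpm, dir flips to +; running = +5328.7619
Stage 3 [58T→58T]: ω = 5328.7619×58/58 = 5328.7619 rpm, dir flips to −; running = −5328.7619
Stage 4 [58T→72T]: ω = 5328.7619×58/72 = 4292.6138 rpm, dir flips to +; running = +4292.6138

+4292.6138 rpm (same as input, |ω| = 4292.6138 rpm)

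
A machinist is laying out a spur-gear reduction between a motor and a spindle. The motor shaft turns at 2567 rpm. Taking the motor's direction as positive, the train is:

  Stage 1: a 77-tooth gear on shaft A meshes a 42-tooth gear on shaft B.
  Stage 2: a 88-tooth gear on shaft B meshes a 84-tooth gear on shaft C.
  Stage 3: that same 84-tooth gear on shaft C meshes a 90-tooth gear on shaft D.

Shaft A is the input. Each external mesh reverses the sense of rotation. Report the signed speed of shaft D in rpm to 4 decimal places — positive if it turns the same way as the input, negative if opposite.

-4601.5852 rpm (opposite to input, |ω| = 4601.5852 rpm)

Stage 1 [77T→42T]: ω = 2567.0000×77/42 = 4706.1667 rpm, dir flips to −; running = −4706.1667
Stage 2 [88T→84T]: ω = 4706.1667×88/84 = 4930.2698 rpm, dir flips to +; running = +4930.2698
Stage 3 [84T→90T]: ω = 4930.2698×84/90 = 4601.5852 rpm, dir flips to −; running = −4601.5852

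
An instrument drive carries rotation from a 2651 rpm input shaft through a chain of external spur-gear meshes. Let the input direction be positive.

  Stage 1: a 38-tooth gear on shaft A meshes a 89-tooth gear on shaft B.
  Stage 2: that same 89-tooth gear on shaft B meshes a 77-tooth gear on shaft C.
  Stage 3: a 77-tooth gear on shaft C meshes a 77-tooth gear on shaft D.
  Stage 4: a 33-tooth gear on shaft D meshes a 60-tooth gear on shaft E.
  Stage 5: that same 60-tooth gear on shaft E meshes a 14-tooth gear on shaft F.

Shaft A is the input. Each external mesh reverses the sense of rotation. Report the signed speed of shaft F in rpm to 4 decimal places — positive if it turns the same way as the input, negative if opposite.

-3083.8163 rpm (opposite to input, |ω| = 3083.8163 rpm)

Stage 1 [38T→89T]: ω = 2651.0000×38/89 = 1131.8876 rpm, dir flips to −; running = −1131.8876
Stage 2 [89T→77T]: ω = 1131.8876×89/77 = 1308.2857 rpm, dir flips to +; running = +1308.2857
Stage 3 [77T→77T]: ω = 1308.2857×77/77 = 1308.2857 rpm, dir flips to −; running = −1308.2857
Stage 4 [33T→60T]: ω = 1308.2857×33/60 = 719.5571 rpm, dir flips to +; running = +719.5571
Stage 5 [60T→14T]: ω = 719.5571×60/14 = 3083.8163 rpm, dir flips to −; running = −3083.8163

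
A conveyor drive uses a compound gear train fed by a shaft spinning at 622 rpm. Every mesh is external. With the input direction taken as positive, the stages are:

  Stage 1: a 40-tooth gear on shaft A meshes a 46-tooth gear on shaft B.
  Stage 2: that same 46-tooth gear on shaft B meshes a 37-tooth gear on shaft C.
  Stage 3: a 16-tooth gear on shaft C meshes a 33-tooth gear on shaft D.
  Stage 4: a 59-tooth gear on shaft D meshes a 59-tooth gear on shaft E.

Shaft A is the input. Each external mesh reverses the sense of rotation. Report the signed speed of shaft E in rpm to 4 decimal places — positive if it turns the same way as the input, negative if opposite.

Stage 1 [40T→46T]: ω = 622.0000×40/46 = 540.8696 rpm, dir flips to −; running = −540.8696
Stage 2 [46T→37T]: ω = 540.8696×46/37 = 672.4324 rpm, dir flips to +; running = +672.4324
Stage 3 [16T→33T]: ω = 672.4324×16/33 = 326.0278 rpm, dir flips to −; running = −326.0278
Stage 4 [59T→59T]: ω = 326.0278×59/59 = 326.0278 rpm, dir flips to +; running = +326.0278

+326.0278 rpm (same as input, |ω| = 326.0278 rpm)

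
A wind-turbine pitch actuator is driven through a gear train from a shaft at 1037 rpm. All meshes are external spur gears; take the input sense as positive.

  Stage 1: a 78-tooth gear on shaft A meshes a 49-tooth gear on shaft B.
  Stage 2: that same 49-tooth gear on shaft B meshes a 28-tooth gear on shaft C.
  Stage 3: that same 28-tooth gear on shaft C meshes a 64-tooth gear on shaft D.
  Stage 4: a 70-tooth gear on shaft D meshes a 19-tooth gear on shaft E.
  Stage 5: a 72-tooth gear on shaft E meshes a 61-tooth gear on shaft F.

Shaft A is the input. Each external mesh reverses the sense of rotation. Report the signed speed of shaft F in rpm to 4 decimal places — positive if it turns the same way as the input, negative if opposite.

-5495.9211 rpm (opposite to input, |ω| = 5495.9211 rpm)

Stage 1 [78T→49T]: ω = 1037.0000×78/49 = 1650.7347 rpm, dir flips to −; running = −1650.7347
Stage 2 [49T→28T]: ω = 1650.7347×49/28 = 2888.7857 rpm, dir flips to +; running = +2888.7857
Stage 3 [28T→64T]: ω = 2888.7857×28/64 = 1263.8438 rpm, dir flips to −; running = −1263.8438
Stage 4 [70T→19T]: ω = 1263.8438×70/19 = 4656.2664 rpm, dir flips to +; running = +4656.2664
Stage 5 [72T→61T]: ω = 4656.2664×72/61 = 5495.9211 rpm, dir flips to −; running = −5495.9211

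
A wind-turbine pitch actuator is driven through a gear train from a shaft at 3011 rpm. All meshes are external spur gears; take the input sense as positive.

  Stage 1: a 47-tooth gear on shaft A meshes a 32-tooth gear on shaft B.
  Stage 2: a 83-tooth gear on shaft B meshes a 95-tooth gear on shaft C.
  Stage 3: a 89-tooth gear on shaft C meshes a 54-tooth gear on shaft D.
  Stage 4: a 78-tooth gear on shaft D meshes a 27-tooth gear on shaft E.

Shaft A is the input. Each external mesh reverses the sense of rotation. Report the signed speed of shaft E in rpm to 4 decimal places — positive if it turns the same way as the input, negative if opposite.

+18396.7119 rpm (same as input, |ω| = 18396.7119 rpm)

Stage 1 [47T→32T]: ω = 3011.0000×47/32 = 4422.4062 rpm, dir flips to −; running = −4422.4062
Stage 2 [83T→95T]: ω = 4422.4062×83/95 = 3863.7865 rpm, dir flips to +; running = +3863.7865
Stage 3 [89T→54T]: ω = 3863.7865×89/54 = 6368.0926 rpm, dir flips to −; running = −6368.0926
Stage 4 [78T→27T]: ω = 6368.0926×78/27 = 18396.7119 rpm, dir flips to +; running = +18396.7119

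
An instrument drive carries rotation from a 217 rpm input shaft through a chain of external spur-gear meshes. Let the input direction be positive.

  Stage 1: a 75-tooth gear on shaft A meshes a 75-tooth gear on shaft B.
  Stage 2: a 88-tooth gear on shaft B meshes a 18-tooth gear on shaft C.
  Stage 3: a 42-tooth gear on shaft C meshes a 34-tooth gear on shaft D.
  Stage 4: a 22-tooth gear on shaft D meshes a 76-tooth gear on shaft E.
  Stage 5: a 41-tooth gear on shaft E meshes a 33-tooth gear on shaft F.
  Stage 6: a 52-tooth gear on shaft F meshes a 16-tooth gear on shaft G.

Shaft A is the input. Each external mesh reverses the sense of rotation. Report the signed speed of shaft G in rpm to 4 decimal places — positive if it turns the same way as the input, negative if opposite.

+1531.8020 rpm (same as input, |ω| = 1531.8020 rpm)

Stage 1 [75T→75T]: ω = 217.0000×75/75 = 217.0000 rpm, dir flips to −; running = −217.0000
Stage 2 [88T→18T]: ω = 217.0000×88/18 = 1060.8889 rpm, dir flips to +; running = +1060.8889
Stage 3 [42T→34T]: ω = 1060.8889×42/34 = 1310.5098 rpm, dir flips to −; running = −1310.5098
Stage 4 [22T→76T]: ω = 1310.5098×22/76 = 379.3581 rpm, dir flips to +; running = +379.3581
Stage 5 [41T→33T]: ω = 379.3581×41/33 = 471.3237 rpm, dir flips to −; running = −471.3237
Stage 6 [52T→16T]: ω = 471.3237×52/16 = 1531.8020 rpm, dir flips to +; running = +1531.8020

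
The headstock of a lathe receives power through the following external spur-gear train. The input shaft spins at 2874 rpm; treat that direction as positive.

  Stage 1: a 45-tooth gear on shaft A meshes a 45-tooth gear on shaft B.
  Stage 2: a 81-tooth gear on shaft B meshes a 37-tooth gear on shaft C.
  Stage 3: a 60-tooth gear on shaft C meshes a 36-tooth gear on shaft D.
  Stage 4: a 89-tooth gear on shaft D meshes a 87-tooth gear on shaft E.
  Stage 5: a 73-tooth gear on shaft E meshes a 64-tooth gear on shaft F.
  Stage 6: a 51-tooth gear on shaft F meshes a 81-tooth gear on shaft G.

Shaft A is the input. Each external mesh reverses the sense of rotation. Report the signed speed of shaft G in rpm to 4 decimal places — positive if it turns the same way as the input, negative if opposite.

Stage 1 [45T→45T]: ω = 2874.0000×45/45 = 2874.0000 rpm, dir flips to −; running = −2874.0000
Stage 2 [81T→37T]: ω = 2874.0000×81/37 = 6291.7297 rpm, dir flips to +; running = +6291.7297
Stage 3 [60T→36T]: ω = 6291.7297×60/36 = 10486.2162 rpm, dir flips to −; running = −10486.2162
Stage 4 [89T→87T]: ω = 10486.2162×89/87 = 10727.2787 rpm, dir flips to +; running = +10727.2787
Stage 5 [73T→64T]: ω = 10727.2787×73/64 = 12235.8022 rpm, dir flips to −; running = −12235.8022
Stage 6 [51T→81T]: ω = 12235.8022×51/81 = 7704.0236 rpm, dir flips to +; running = +7704.0236

+7704.0236 rpm (same as input, |ω| = 7704.0236 rpm)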